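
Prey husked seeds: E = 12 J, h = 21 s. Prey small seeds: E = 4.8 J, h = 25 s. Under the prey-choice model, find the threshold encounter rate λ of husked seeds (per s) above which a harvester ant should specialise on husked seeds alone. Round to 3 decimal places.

At the threshold, the rate on husked seeds alone equals the profitability of small seeds: λ·12/(1 + λ·21) = 4.8/25 = 0.192.
Rearranging, λ(12 − 0.192×21) = 0.192, so λ = 0.192/7.968 = 0.0241 per s.

0.024 per s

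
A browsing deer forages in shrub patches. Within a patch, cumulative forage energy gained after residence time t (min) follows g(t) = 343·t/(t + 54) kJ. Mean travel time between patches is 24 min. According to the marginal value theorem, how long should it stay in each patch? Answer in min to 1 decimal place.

Maximise g(t)/(T+t): set derivative to zero → g'(t)(T+t) = g(t).
g'(t) = 343·54/(t + 54)². Setting 343·54/(t+54)² = 343t/[(t+54)(24+t)] gives 54(24+t) = t(t+54), so t² = 54×24 = 1296.
t* = √1296 = 36 min.

36.0 min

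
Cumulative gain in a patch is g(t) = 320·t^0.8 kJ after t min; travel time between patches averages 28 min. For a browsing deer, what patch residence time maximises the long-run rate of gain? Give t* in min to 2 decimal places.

Maximise g(t)/(T+t): set derivative to zero → g'(t)(T+t) = g(t).
g'(t) = 0.8·320·t^-0.2. Setting 0.8·320·t^-0.2 = 320·t^0.8/(28+t) gives 0.8(28+t) = t, so 0.20·t = 0.8×28.
t* = 0.8×28/0.20 = 112 min.

112.00 min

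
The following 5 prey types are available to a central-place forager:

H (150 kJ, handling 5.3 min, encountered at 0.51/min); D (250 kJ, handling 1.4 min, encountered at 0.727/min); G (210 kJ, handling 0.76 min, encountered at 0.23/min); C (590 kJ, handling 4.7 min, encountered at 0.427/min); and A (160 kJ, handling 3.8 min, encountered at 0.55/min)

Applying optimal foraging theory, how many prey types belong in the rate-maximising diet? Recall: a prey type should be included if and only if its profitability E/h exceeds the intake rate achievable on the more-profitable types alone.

Profitabilities (E/h, kJ/min): G 276, D 179, C 126, A 42.1, H 28.3. Add prey in this order while the next type's profitability exceeds the intake rate on those already taken.
Rate on top 1: 41.11. D: 179 > 41.11 → include.
Rate on top 2: 104.9. C: 126 > 104.9 → include.
Rate on top 3: 114.8. A: 42.1 < 114.8 → exclude; stop.
Optimal diet: G, D, C — 3 of 5 types.

3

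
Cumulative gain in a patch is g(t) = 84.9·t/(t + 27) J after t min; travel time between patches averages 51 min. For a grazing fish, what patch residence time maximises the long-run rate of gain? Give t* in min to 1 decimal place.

37.1 min

By the marginal value theorem, leave when the instantaneous gain rate g'(t) equals the habitat-wide average g(t)/(T + t).
g'(t) = 84.9·27/(t + 27)². Setting 84.9·27/(t+27)² = 84.9t/[(t+27)(51+t)] gives 27(51+t) = t(t+27), so t² = 27×51 = 1377.
t* = √1377 = 37.11 min.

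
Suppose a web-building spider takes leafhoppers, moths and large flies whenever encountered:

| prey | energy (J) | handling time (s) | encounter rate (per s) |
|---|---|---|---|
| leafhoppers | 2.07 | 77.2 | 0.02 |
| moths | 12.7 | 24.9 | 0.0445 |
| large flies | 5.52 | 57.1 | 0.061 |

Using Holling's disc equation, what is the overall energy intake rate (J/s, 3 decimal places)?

Energy encountered per unit search time: 0.02×2.07 + 0.0445×12.7 + 0.061×5.52 = 0.9433 J/s.
Handling time per unit search time: 0.02×77.2 + 0.0445×24.9 + 0.061×57.1 = 6.135.
Rate = 0.9433/(1 + 6.135) = 0.1322 J/s.

0.132 J/s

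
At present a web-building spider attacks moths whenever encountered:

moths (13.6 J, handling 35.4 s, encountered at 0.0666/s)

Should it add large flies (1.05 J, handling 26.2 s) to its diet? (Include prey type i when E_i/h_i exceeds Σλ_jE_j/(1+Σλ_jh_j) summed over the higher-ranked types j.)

No

On moths alone, R = ΣλE/(1+Σλh) = 0.9058/3.358 = 0.2698 J/s.
large flies: E/h = 1.05/26.2 = 0.04008 J/s.
0.04008 < 0.2698, so adding large flies would lower the average — exclude it.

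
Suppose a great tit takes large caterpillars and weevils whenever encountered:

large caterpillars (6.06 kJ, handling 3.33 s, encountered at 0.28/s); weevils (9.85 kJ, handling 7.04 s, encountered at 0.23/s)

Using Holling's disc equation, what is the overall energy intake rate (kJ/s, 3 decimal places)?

1.116 kJ/s

R = Σλ_iE_i / (1 + Σλ_ih_i)
Numerator: 0.28×6.06 + 0.23×9.85 = 3.962
Denominator: 1 + 0.28×3.33 + 0.23×7.04 = 3.552
R = 3.962/3.552 = 1.116 kJ/s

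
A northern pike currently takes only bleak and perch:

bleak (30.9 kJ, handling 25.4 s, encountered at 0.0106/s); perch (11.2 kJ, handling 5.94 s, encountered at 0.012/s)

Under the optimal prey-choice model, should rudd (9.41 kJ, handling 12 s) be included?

Current rate: (0.0106×30.9 + 0.012×11.2)/(1 + 0.0106×25.4 + 0.012×5.94) = 0.3446 kJ/s.
rudd: E/h = 9.41/12 = 0.7842 kJ/s.
Since 0.7842 > R, including rudd increases the long-run rate.

Yes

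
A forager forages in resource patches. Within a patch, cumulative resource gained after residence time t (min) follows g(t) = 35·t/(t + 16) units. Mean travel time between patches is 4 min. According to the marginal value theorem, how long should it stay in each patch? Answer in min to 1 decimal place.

8.0 min

Maximise g(t)/(T+t): set derivative to zero → g'(t)(T+t) = g(t).
g'(t) = 35·16/(t + 16)². Setting 35·16/(t+16)² = 35t/[(t+16)(4+t)] gives 16(4+t) = t(t+16), so t² = 16×4 = 64.
t* = √64 = 8 min.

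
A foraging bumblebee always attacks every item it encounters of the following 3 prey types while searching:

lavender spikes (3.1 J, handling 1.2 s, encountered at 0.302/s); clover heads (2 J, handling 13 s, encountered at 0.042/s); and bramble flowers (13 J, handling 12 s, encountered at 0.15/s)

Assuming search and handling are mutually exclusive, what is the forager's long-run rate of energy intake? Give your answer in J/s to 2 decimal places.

R = Σλ_iE_i / (1 + Σλ_ih_i)
Numerator: 0.302×3.1 + 0.042×2 + 0.15×13 = 2.97
Denominator: 1 + 0.302×1.2 + 0.042×13 + 0.15×12 = 3.708
R = 2.97/3.708 = 0.8009 J/s

0.80 J/s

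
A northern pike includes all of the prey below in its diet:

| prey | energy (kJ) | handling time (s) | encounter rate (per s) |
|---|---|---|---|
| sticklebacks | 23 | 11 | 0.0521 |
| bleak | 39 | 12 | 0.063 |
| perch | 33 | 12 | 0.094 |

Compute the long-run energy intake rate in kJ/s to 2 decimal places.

1.95 kJ/s

R = (0.0521×23 + 0.063×39 + 0.094×33) / (1 + 0.0521×11 + 0.063×12 + 0.094×12) = 6.757/3.457 = 1.955 kJ/s.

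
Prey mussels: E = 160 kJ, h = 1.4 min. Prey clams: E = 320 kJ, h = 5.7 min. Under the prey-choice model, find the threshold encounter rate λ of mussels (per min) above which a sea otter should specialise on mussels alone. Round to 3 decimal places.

Drop clams once their profitability E₂/h₂ falls below the rate achievable on mussels alone: E₂/h₂ = λE₁/(1 + λh₁).
Solve for λ: λE₁h₂ = E₂(1 + λh₁) → λ(E₁h₂ − E₂h₁) = E₂ → λ = E₂/(E₁h₂ − E₂h₁).
λ = 320/(160×5.7 − 320×1.4) = 320/464 = 0.6897 per min.

0.690 per min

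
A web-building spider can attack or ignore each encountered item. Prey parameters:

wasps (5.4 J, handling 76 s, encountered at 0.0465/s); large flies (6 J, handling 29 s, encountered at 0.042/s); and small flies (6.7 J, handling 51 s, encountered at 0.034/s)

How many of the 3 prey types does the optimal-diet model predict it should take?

2

Rank by E/h (J/s): large flies 0.207, small flies 0.131, wasps 0.0711. Include each in turn until the next type's E/h falls below the running intake rate.
Rate on top 1: 0.1136. small flies: 0.131 > 0.1136 → include.
Rate on top 2: 0.1214. wasps: 0.0711 < 0.1214 → exclude; stop.
Optimal diet: large flies, small flies — 2 of 3 types.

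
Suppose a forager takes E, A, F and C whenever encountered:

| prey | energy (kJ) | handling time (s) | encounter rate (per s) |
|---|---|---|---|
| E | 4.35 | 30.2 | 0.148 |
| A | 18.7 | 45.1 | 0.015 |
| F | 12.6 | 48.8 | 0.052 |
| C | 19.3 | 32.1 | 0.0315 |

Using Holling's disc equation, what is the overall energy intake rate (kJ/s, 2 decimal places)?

0.23 kJ/s

R = (0.148×4.35 + 0.015×18.7 + 0.052×12.6 + 0.0315×19.3) / (1 + 0.148×30.2 + 0.015×45.1 + 0.052×48.8 + 0.0315×32.1) = 2.187/9.695 = 0.2256 kJ/s.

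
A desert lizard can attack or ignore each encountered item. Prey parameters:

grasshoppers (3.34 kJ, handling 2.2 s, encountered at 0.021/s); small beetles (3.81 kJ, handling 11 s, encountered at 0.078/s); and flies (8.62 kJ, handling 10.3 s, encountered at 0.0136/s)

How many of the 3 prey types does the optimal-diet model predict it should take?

Rank by E/h (kJ/s): grasshoppers 1.52, flies 0.837, small beetles 0.346. Include each in turn until the next type's E/h falls below the running intake rate.
Rate on top 1: 0.06704. flies: 0.837 > 0.06704 → include.
Rate on top 2: 0.1579. small beetles: 0.346 > 0.1579 → include.
Optimal diet: grasshoppers, flies, small beetles — 3 of 3 types.

3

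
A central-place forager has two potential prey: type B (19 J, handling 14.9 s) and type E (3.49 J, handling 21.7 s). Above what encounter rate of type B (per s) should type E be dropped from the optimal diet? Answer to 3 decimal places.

The zero-one rule: include type E iff E₂/h₂ > λE₁/(1+λh₁). Equality gives the switch point.
λE₁h₂ = E₂ + λE₂h₁ ⇒ λ = E₂/(E₁h₂ − E₂h₁) = 3.49/(412.3 − 52) = 0.009686 per s.

0.010 per s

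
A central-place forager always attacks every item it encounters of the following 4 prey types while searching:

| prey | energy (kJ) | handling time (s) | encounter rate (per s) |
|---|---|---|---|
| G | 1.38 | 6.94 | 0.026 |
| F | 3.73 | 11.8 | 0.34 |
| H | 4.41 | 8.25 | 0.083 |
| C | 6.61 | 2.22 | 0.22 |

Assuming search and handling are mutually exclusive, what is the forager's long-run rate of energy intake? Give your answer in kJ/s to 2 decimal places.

0.49 kJ/s

Energy encountered per unit search time: 0.026×1.38 + 0.34×3.73 + 0.083×4.41 + 0.22×6.61 = 3.124 kJ/s.
Handling time per unit search time: 0.026×6.94 + 0.34×11.8 + 0.083×8.25 + 0.22×2.22 = 5.366.
Rate = 3.124/(1 + 5.366) = 0.4908 kJ/s.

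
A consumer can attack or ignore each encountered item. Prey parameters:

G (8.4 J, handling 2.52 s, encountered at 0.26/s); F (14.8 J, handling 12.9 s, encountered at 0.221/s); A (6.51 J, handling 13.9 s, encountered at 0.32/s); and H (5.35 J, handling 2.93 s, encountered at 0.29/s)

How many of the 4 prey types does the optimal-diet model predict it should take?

2

Profitabilities (E/h, J/s): G 3.33, H 1.83, F 1.15, A 0.468. Add prey in this order while the next type's profitability exceeds the intake rate on those already taken.
Rate on top 1: 1.319. H: 1.83 > 1.319 → include.
Rate on top 2: 1.491. F: 1.15 < 1.491 → exclude; stop.
Optimal diet: G, H — 2 of 4 types.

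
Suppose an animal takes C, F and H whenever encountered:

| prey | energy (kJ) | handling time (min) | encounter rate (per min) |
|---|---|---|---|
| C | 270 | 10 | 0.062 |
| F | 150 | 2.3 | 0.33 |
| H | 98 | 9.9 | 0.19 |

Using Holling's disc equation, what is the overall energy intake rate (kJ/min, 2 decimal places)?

R = Σλ_iE_i / (1 + Σλ_ih_i)
Numerator: 0.062×270 + 0.33×150 + 0.19×98 = 84.86
Denominator: 1 + 0.062×10 + 0.33×2.3 + 0.19×9.9 = 4.26
R = 84.86/4.26 = 19.92 kJ/min

19.92 kJ/min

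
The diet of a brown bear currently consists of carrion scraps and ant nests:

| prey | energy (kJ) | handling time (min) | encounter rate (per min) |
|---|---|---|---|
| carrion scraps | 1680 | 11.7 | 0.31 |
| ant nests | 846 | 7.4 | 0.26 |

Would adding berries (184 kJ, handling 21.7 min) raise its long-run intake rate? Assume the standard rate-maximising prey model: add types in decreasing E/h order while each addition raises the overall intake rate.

Intake rate on the current diet: R = (0.31×1680 + 0.26×846) / (1 + 0.31×11.7 + 0.26×7.4) = 740.8/6.551 = 113.1 kJ/min.
Profitability of berries: 184/21.7 = 8.479 kJ/min.
8.479 < 113.1, so adding berries would lower the average — exclude it.

No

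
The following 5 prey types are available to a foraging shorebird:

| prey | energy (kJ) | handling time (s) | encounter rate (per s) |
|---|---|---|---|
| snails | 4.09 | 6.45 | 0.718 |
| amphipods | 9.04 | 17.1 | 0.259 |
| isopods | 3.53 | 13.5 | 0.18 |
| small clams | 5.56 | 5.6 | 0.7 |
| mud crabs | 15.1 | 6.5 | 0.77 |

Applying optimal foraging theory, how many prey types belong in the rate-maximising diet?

E/h in descending order: mud crabs 2.32, small clams 0.993, snails 0.634, amphipods 0.529, isopods 0.261 kJ/s. The optimal diet is the largest prefix of this list for which every included type satisfies E_i/h_i > R on the types above it.
Rate on top 1: 1.936. small clams: 0.993 < 1.936 → exclude; stop.
Optimal diet: mud crabs — 1 of 5 types.

1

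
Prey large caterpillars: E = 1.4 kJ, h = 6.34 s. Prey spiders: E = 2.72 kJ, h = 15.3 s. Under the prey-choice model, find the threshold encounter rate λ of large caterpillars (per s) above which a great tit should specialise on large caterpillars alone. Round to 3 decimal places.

Drop spiders once their profitability E₂/h₂ falls below the rate achievable on large caterpillars alone: E₂/h₂ = λE₁/(1 + λh₁).
Solve for λ: λE₁h₂ = E₂(1 + λh₁) → λ(E₁h₂ − E₂h₁) = E₂ → λ = E₂/(E₁h₂ − E₂h₁).
λ = 2.72/(1.4×15.3 − 2.72×6.34) = 2.72/4.175 = 0.6515 per s.

0.651 per s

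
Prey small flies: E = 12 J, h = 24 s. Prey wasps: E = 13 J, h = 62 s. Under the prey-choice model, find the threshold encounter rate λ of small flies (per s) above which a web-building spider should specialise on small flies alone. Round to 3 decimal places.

At the threshold, the rate on small flies alone equals the profitability of wasps: λ·12/(1 + λ·24) = 13/62 = 0.2097.
Rearranging, λ(12 − 0.2097×24) = 0.2097, so λ = 0.2097/6.968 = 0.03009 per s.

0.030 per s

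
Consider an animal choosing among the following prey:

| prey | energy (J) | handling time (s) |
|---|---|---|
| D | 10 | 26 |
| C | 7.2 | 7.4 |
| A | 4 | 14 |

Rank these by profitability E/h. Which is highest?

Profitability E/h (J/s): D = 10/26 = 0.385, C = 7.2/7.4 = 0.973, A = 4/14 = 0.286.
Ranked: C > D > A.

C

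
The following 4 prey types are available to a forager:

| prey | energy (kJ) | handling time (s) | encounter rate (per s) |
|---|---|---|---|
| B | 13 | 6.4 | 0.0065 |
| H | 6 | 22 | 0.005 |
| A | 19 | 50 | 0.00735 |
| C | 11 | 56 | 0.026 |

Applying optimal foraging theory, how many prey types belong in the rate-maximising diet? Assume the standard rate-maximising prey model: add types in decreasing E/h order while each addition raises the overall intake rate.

4

Rank by E/h (kJ/s): B 2.03, A 0.38, H 0.273, C 0.196. Include each in turn until the next type's E/h falls below the running intake rate.
Rate on top 1: 0.08113. A: 0.38 > 0.08113 → include.
Rate on top 2: 0.1591. H: 0.273 > 0.1591 → include.
Rate on top 3: 0.1673. C: 0.196 > 0.1673 → include.
Optimal diet: B, A, H, C — 4 of 4 types.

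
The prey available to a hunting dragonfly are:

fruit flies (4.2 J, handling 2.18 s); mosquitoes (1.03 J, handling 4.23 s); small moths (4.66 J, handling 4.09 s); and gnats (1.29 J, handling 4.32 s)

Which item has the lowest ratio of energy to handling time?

In descending order of E/h:
fruit flies: 4.2/2.18 = 1.93 J/s
small moths: 4.66/4.09 = 1.14 J/s
gnats: 1.29/4.32 = 0.299 J/s
mosquitoes: 1.03/4.23 = 0.243 J/s

mosquitoes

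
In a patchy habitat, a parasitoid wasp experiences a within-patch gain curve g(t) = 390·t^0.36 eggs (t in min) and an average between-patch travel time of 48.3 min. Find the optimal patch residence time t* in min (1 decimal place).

27.2 min

Maximise g(t)/(T+t): set derivative to zero → g'(t)(T+t) = g(t).
g'(t) = 0.36·390·t^-0.64. Setting 0.36·390·t^-0.64 = 390·t^0.36/(48.3+t) gives 0.36(48.3+t) = t, so 0.64·t = 0.36×48.3.
t* = 0.36×48.3/0.64 = 27.17 min.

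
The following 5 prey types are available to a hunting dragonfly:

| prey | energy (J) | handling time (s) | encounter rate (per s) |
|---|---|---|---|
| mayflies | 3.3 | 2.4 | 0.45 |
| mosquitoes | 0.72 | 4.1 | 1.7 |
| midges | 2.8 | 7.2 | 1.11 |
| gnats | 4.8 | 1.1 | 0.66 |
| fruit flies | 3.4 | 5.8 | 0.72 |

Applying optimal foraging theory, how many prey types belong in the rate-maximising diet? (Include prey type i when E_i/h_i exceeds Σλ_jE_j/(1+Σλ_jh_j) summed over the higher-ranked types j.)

Rank by E/h (J/s): gnats 4.36, mayflies 1.38, fruit flies 0.586, midges 0.389, mosquitoes 0.176. Include each in turn until the next type's E/h falls below the running intake rate.
Rate on top 1: 1.835. mayflies: 1.38 < 1.835 → exclude; stop.
Optimal diet: gnats — 1 of 5 types.

1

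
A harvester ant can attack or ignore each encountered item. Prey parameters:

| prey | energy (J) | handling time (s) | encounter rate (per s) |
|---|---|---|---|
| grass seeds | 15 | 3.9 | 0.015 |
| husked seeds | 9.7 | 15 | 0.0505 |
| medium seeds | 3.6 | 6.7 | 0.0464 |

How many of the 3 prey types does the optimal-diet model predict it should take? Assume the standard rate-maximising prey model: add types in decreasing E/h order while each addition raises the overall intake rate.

3

Rank by E/h (J/s): grass seeds 3.85, husked seeds 0.647, medium seeds 0.537. Include each in turn until the next type's E/h falls below the running intake rate.
Rate on top 1: 0.2126. husked seeds: 0.647 > 0.2126 → include.
Rate on top 2: 0.3936. medium seeds: 0.537 > 0.3936 → include.
Optimal diet: grass seeds, husked seeds, medium seeds — 3 of 3 types.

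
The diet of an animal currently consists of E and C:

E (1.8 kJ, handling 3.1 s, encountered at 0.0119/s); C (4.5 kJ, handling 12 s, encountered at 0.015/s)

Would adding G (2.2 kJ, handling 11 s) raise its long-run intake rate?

Yes

On E and C alone, R = ΣλE/(1+Σλh) = 0.08892/1.217 = 0.07307 kJ/s.
Profitability of G: 2.2/11 = 0.2 kJ/s.
0.2 > 0.07307, so adding G raises the average — include it.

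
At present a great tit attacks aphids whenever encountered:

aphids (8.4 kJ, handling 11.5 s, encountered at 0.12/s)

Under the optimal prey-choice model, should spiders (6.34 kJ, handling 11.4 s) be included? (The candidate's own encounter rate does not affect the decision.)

Yes

On aphids alone, R = ΣλE/(1+Σλh) = 1.008/2.38 = 0.4235 kJ/s.
Profitability of spiders: 6.34/11.4 = 0.5561 kJ/s.
0.5561 > 0.4235, so adding spiders raises the average — include it.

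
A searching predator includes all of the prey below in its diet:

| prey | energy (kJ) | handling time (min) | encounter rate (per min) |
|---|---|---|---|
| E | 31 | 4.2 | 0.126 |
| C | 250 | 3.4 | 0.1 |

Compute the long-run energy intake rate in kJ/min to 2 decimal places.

R = (0.126×31 + 0.1×250) / (1 + 0.126×4.2 + 0.1×3.4) = 28.91/1.869 = 15.46 kJ/min.

15.46 kJ/min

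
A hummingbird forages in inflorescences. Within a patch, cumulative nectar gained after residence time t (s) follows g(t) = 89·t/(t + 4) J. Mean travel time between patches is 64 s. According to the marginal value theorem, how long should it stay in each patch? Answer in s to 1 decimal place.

16.0 s

Maximise g(t)/(T+t): set derivative to zero → g'(t)(T+t) = g(t).
g'(t) = 89·4/(t + 4)². Setting 89·4/(t+4)² = 89t/[(t+4)(64+t)] gives 4(64+t) = t(t+4), so t² = 4×64 = 256.
t* = √256 = 16 s.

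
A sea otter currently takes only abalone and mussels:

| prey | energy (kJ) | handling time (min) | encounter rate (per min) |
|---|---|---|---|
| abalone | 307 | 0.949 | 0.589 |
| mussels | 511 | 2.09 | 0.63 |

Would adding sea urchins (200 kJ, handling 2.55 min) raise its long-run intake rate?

Intake rate on the current diet: R = (0.589×307 + 0.63×511) / (1 + 0.589×0.949 + 0.63×2.09) = 502.8/2.876 = 174.8 kJ/min.
Profitability of sea urchins: 200/2.55 = 78.43 kJ/min.
Since 78.43 < R, time spent handling sea urchins is better spent searching.

No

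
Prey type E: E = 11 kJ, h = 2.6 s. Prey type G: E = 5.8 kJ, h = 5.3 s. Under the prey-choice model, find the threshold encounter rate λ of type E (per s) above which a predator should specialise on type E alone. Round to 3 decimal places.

The zero-one rule: include type G iff E₂/h₂ > λE₁/(1+λh₁). Equality gives the switch point.
λE₁h₂ = E₂ + λE₂h₁ ⇒ λ = E₂/(E₁h₂ − E₂h₁) = 5.8/(58.3 − 15.08) = 0.1342 per s.

0.134 per s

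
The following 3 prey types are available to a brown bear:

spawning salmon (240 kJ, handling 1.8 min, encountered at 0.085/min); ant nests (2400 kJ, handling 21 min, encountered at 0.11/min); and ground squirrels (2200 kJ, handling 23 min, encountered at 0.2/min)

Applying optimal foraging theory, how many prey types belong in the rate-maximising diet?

3

Profitabilities (E/h, kJ/min): spawning salmon 133, ant nests 114, ground squirrels 95.7. Add prey in this order while the next type's profitability exceeds the intake rate on those already taken.
Rate on top 1: 17.69. ant nests: 114 > 17.69 → include.
Rate on top 2: 82.13. ground squirrels: 95.7 > 82.13 → include.
Optimal diet: spawning salmon, ant nests, ground squirrels — 3 of 3 types.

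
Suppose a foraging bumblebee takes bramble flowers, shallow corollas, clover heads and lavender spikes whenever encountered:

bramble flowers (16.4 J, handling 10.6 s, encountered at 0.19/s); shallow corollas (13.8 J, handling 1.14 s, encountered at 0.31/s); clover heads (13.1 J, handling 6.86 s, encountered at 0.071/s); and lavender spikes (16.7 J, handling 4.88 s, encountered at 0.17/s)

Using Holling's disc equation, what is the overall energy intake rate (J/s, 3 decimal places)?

R = (0.19×16.4 + 0.31×13.8 + 0.071×13.1 + 0.17×16.7) / (1 + 0.19×10.6 + 0.31×1.14 + 0.071×6.86 + 0.17×4.88) = 11.16/4.684 = 2.383 J/s.

2.383 J/s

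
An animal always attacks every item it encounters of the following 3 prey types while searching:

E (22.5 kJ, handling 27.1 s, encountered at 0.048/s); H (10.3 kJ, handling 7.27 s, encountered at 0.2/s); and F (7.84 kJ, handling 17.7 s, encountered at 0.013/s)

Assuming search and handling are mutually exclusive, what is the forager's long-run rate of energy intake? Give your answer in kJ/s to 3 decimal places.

Energy encountered per unit search time: 0.048×22.5 + 0.2×10.3 + 0.013×7.84 = 3.242 kJ/s.
Handling time per unit search time: 0.048×27.1 + 0.2×7.27 + 0.013×17.7 = 2.985.
Rate = 3.242/(1 + 2.985) = 0.8136 kJ/s.

0.814 kJ/s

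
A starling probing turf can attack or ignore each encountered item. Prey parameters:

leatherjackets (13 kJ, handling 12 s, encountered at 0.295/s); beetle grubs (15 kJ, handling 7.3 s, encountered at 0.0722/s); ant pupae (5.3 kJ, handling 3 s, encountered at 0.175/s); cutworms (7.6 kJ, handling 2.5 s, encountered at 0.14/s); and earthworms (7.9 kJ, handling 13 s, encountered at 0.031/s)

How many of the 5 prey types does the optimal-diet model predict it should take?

3

Profitabilities (E/h, kJ/s): cutworms 3.04, beetle grubs 2.05, ant pupae 1.77, leatherjackets 1.08, earthworms 0.608. Add prey in this order while the next type's profitability exceeds the intake rate on those already taken.
Rate on top 1: 0.7881. beetle grubs: 2.05 > 0.7881 → include.
Rate on top 2: 1.144. ant pupae: 1.77 > 1.144 → include.
Rate on top 3: 1.28. leatherjackets: 1.08 < 1.28 → exclude; stop.
Optimal diet: cutworms, beetle grubs, ant pupae — 3 of 5 types.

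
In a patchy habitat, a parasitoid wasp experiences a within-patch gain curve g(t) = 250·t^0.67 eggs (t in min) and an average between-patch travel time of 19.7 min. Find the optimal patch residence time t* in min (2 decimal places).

40.00 min

Maximise g(t)/(T+t): set derivative to zero → g'(t)(T+t) = g(t).
g'(t) = 0.67·250·t^-0.33. Setting 0.67·250·t^-0.33 = 250·t^0.67/(19.7+t) gives 0.67(19.7+t) = t, so 0.33·t = 0.67×19.7.
t* = 0.67×19.7/0.33 = 40 min.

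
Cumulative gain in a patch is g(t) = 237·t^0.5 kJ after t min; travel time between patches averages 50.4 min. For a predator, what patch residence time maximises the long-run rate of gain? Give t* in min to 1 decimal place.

50.4 min

By the marginal value theorem, leave when the instantaneous gain rate g'(t) equals the habitat-wide average g(t)/(T + t).
g'(t) = 0.5·237·t^-0.5. Setting 0.5·237·t^-0.5 = 237·t^0.5/(50.4+t) gives 0.5(50.4+t) = t, so 0.50·t = 0.5×50.4.
t* = 0.5×50.4/0.50 = 50.4 min.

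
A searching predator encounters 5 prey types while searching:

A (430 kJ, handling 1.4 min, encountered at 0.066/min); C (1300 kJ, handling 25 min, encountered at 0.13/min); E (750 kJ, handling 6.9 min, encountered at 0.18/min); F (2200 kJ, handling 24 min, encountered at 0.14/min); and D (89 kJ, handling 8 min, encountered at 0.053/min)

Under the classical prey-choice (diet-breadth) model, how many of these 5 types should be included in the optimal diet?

3

Rank by E/h (kJ/min): A 307, E 109, F 91.7, C 52, D 11.1. Include each in turn until the next type's E/h falls below the running intake rate.
Rate on top 1: 25.98. E: 109 > 25.98 → include.
Rate on top 2: 69.99. F: 91.7 > 69.99 → include.
Rate on top 3: 82.78. C: 52 < 82.78 → exclude; stop.
Optimal diet: A, E, F — 3 of 5 types.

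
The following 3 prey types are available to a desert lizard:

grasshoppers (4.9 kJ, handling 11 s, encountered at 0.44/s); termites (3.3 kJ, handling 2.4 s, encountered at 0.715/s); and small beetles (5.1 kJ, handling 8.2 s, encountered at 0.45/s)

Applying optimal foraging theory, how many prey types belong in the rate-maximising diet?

E/h in descending order: termites 1.38, small beetles 0.622, grasshoppers 0.445 kJ/s. The optimal diet is the largest prefix of this list for which every included type satisfies E_i/h_i > R on the types above it.
Rate on top 1: 0.8687. small beetles: 0.622 < 0.8687 → exclude; stop.
Optimal diet: termites — 1 of 3 types.

1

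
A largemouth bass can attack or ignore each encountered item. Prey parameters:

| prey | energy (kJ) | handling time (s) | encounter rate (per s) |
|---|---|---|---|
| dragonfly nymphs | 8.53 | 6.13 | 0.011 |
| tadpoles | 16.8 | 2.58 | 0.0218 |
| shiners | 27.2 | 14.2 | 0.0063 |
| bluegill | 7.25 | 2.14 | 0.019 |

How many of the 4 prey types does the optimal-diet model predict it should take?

4

Profitabilities (E/h, kJ/s): tadpoles 6.51, bluegill 3.39, shiners 1.92, dragonfly nymphs 1.39. Add prey in this order while the next type's profitability exceeds the intake rate on those already taken.
Rate on top 1: 0.3467. bluegill: 3.39 > 0.3467 → include.
Rate on top 2: 0.4595. shiners: 1.92 > 0.4595 → include.
Rate on top 3: 0.5693. dragonfly nymphs: 1.39 > 0.5693 → include.
Optimal diet: tadpoles, bluegill, shiners, dragonfly nymphs — 4 of 4 types.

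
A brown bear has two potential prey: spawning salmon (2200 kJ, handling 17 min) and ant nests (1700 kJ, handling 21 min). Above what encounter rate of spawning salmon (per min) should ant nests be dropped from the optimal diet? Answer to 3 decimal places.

At the threshold, the rate on spawning salmon alone equals the profitability of ant nests: λ·2200/(1 + λ·17) = 1700/21 = 80.95.
Rearranging, λ(2200 − 80.95×17) = 80.95, so λ = 80.95/823.8 = 0.09827 per min.

0.098 per min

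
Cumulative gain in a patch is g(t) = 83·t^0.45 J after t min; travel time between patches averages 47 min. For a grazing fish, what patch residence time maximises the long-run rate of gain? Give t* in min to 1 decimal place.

Optimal t* satisfies g'(t*) = g(t*)/(T + t*).
g'(t) = 0.45·83·t^-0.55. Setting 0.45·83·t^-0.55 = 83·t^0.45/(47+t) gives 0.45(47+t) = t, so 0.55·t = 0.45×47.
t* = 0.45×47/0.55 = 38.45 min.

38.5 min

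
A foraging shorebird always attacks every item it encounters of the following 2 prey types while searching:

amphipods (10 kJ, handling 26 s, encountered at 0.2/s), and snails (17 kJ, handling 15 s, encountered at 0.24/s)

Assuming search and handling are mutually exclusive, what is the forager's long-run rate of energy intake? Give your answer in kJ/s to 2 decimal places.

R = (0.2×10 + 0.24×17) / (1 + 0.2×26 + 0.24×15) = 6.08/9.8 = 0.6204 kJ/s.

0.62 kJ/s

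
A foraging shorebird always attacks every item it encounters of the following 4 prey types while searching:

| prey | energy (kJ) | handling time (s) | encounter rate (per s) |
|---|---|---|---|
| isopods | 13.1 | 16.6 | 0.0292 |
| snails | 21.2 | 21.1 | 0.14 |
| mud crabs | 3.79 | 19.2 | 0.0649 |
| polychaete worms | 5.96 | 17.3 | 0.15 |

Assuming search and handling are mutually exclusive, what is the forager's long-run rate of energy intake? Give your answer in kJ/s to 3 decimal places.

0.542 kJ/s

Energy encountered per unit search time: 0.0292×13.1 + 0.14×21.2 + 0.0649×3.79 + 0.15×5.96 = 4.49 kJ/s.
Handling time per unit search time: 0.0292×16.6 + 0.14×21.1 + 0.0649×19.2 + 0.15×17.3 = 7.28.
Rate = 4.49/(1 + 7.28) = 0.5423 kJ/s.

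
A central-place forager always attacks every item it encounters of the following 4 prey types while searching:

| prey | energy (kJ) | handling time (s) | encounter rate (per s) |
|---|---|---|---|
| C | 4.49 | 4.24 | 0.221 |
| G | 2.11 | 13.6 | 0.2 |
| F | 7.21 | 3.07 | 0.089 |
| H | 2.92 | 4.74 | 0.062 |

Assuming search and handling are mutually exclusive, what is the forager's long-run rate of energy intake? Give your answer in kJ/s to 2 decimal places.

0.43 kJ/s

R = (0.221×4.49 + 0.2×2.11 + 0.089×7.21 + 0.062×2.92) / (1 + 0.221×4.24 + 0.2×13.6 + 0.089×3.07 + 0.062×4.74) = 2.237/5.224 = 0.4282 kJ/s.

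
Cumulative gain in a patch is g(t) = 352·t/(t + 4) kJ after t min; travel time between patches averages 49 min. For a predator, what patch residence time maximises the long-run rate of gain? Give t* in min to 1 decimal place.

Maximise g(t)/(T+t): set derivative to zero → g'(t)(T+t) = g(t).
g'(t) = 352·4/(t + 4)². Setting 352·4/(t+4)² = 352t/[(t+4)(49+t)] gives 4(49+t) = t(t+4), so t² = 4×49 = 196.
t* = √196 = 14 min.

14.0 min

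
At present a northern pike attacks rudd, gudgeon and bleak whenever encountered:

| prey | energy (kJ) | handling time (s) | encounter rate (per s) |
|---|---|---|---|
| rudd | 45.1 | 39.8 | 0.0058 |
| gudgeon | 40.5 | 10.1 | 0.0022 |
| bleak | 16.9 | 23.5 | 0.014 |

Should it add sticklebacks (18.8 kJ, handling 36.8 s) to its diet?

Current rate: (0.0058×45.1 + 0.0022×40.5 + 0.014×16.9)/(1 + 0.0058×39.8 + 0.0022×10.1 + 0.014×23.5) = 0.3712 kJ/s.
Profitability of sticklebacks: 18.8/36.8 = 0.5109 kJ/s.
Since 0.5109 > R, including sticklebacks increases the long-run rate.

Yes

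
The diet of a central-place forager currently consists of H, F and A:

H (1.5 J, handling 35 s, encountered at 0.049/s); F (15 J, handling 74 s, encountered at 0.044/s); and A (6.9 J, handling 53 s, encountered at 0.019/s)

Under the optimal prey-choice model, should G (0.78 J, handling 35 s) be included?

No

Intake rate on the current diet: R = (0.049×1.5 + 0.044×15 + 0.019×6.9) / (1 + 0.049×35 + 0.044×74 + 0.019×53) = 0.8646/6.978 = 0.1239 J/s.
G: E/h = 0.78/35 = 0.02229 J/s.
0.02229 < 0.1239, so adding G would lower the average — exclude it.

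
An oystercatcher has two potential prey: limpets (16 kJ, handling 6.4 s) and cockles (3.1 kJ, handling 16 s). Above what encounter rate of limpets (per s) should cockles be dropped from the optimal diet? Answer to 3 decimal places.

0.013 per s

At the threshold, the rate on limpets alone equals the profitability of cockles: λ·16/(1 + λ·6.4) = 3.1/16 = 0.1938.
Rearranging, λ(16 − 0.1938×6.4) = 0.1938, so λ = 0.1938/14.76 = 0.01313 per s.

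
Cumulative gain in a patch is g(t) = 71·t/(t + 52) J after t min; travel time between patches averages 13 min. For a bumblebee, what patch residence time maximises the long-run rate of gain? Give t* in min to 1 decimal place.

Maximise g(t)/(T+t): set derivative to zero → g'(t)(T+t) = g(t).
g'(t) = 71·52/(t + 52)². Setting 71·52/(t+52)² = 71t/[(t+52)(13+t)] gives 52(13+t) = t(t+52), so t² = 52×13 = 676.
t* = √676 = 26 min.

26.0 min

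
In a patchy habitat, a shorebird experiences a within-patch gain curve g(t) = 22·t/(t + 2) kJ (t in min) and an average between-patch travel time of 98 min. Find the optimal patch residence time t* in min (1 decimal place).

14.0 min

Optimal t* satisfies g'(t*) = g(t*)/(T + t*).
g'(t) = 22·2/(t + 2)². Setting 22·2/(t+2)² = 22t/[(t+2)(98+t)] gives 2(98+t) = t(t+2), so t² = 2×98 = 196.
t* = √196 = 14 min.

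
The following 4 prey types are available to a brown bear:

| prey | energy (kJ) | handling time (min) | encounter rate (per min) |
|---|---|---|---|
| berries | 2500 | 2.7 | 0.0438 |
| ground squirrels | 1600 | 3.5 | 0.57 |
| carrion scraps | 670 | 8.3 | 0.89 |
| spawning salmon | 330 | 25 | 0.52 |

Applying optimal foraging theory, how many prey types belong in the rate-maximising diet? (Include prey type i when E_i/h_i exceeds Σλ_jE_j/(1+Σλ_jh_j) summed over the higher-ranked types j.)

E/h in descending order: berries 926, ground squirrels 457, carrion scraps 80.7, spawning salmon 13.2 kJ/min. The optimal diet is the largest prefix of this list for which every included type satisfies E_i/h_i > R on the types above it.
Rate on top 1: 97.92. ground squirrels: 457 > 97.92 → include.
Rate on top 2: 328.1. carrion scraps: 80.7 < 328.1 → exclude; stop.
Optimal diet: berries, ground squirrels — 2 of 4 types.

2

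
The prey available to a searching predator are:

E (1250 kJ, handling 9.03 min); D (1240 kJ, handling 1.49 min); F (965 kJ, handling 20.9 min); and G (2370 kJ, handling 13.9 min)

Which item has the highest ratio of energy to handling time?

D

Profitability E/h (kJ/min): E = 1250/9.03 = 138, D = 1240/1.49 = 832, F = 965/20.9 = 46.2, G = 2370/13.9 = 171.
Ranked: D > G > E > F.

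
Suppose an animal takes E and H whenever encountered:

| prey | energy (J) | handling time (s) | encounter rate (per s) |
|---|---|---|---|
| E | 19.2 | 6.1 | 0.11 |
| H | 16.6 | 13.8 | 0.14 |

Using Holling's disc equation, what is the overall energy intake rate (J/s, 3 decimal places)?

1.231 J/s

R = (0.11×19.2 + 0.14×16.6) / (1 + 0.11×6.1 + 0.14×13.8) = 4.436/3.603 = 1.231 J/s.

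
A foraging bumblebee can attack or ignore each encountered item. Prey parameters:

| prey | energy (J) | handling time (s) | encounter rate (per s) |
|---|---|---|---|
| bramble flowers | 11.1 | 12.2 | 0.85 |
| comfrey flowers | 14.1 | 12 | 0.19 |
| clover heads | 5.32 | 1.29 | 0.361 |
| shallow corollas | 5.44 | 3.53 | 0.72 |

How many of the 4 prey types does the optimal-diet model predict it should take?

2

Profitabilities (E/h, J/s): clover heads 4.12, shallow corollas 1.54, comfrey flowers 1.18, bramble flowers 0.91. Add prey in this order while the next type's profitability exceeds the intake rate on those already taken.
Rate on top 1: 1.31. shallow corollas: 1.54 > 1.31 → include.
Rate on top 2: 1.457. comfrey flowers: 1.18 < 1.457 → exclude; stop.
Optimal diet: clover heads, shallow corollas — 2 of 4 types.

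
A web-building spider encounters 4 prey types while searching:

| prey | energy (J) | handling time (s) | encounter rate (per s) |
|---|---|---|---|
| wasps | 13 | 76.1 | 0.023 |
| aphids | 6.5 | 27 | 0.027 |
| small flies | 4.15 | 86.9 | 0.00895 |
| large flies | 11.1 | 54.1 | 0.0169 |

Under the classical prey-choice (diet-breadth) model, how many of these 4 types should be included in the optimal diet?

Profitabilities (E/h, J/s): aphids 0.241, large flies 0.205, wasps 0.171, small flies 0.0478. Add prey in this order while the next type's profitability exceeds the intake rate on those already taken.
Rate on top 1: 0.1015. large flies: 0.205 > 0.1015 → include.
Rate on top 2: 0.1374. wasps: 0.171 > 0.1374 → include.
Rate on top 3: 0.1507. small flies: 0.0478 < 0.1507 → exclude; stop.
Optimal diet: aphids, large flies, wasps — 3 of 4 types.

3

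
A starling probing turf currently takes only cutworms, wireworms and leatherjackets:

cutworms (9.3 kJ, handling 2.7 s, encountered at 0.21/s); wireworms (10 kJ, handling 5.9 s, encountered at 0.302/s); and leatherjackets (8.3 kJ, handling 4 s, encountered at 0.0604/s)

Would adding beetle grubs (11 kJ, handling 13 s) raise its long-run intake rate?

No

Intake rate on the current diet: R = (0.21×9.3 + 0.302×10 + 0.0604×8.3) / (1 + 0.21×2.7 + 0.302×5.9 + 0.0604×4) = 5.474/3.59 = 1.525 kJ/s.
beetle grubs: E/h = 11/13 = 0.8462 kJ/s.
Since 0.8462 < R, time spent handling beetle grubs is better spent searching.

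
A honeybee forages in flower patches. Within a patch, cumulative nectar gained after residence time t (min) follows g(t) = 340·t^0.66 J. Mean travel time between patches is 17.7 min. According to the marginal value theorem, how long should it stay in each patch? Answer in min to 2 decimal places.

34.36 min

By the marginal value theorem, leave when the instantaneous gain rate g'(t) equals the habitat-wide average g(t)/(T + t).
g'(t) = 0.66·340·t^-0.34. Setting 0.66·340·t^-0.34 = 340·t^0.66/(17.7+t) gives 0.66(17.7+t) = t, so 0.34·t = 0.66×17.7.
t* = 0.66×17.7/0.34 = 34.36 min.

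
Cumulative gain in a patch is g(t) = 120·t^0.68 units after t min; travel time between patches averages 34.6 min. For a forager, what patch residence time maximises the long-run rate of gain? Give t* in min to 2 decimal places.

Optimal t* satisfies g'(t*) = g(t*)/(T + t*).
g'(t) = 0.68·120·t^-0.32. Setting 0.68·120·t^-0.32 = 120·t^0.68/(34.6+t) gives 0.68(34.6+t) = t, so 0.32·t = 0.68×34.6.
t* = 0.68×34.6/0.32 = 73.53 min.

73.53 min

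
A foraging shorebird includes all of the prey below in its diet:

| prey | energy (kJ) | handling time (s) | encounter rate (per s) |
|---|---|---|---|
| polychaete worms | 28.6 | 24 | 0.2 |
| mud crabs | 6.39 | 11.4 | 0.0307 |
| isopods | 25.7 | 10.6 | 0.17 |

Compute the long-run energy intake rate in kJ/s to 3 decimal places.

R = (0.2×28.6 + 0.0307×6.39 + 0.17×25.7) / (1 + 0.2×24 + 0.0307×11.4 + 0.17×10.6) = 10.29/7.952 = 1.293 kJ/s.

1.293 kJ/s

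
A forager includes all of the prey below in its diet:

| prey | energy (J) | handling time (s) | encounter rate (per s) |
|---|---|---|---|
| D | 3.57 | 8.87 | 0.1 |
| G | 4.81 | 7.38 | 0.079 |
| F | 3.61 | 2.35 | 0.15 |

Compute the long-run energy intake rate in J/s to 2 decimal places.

0.45 J/s

Energy encountered per unit search time: 0.1×3.57 + 0.079×4.81 + 0.15×3.61 = 1.278 J/s.
Handling time per unit search time: 0.1×8.87 + 0.079×7.38 + 0.15×2.35 = 1.823.
Rate = 1.278/(1 + 1.823) = 0.453 J/s.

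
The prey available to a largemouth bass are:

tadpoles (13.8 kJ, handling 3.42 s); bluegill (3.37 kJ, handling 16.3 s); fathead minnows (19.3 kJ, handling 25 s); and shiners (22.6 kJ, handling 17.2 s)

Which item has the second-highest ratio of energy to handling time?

Profitability E/h (kJ/s): tadpoles = 13.8/3.42 = 4.04, bluegill = 3.37/16.3 = 0.207, fathead minnows = 19.3/25 = 0.772, shiners = 22.6/17.2 = 1.31.
Ranked: tadpoles > shiners > fathead minnows > bluegill.

shiners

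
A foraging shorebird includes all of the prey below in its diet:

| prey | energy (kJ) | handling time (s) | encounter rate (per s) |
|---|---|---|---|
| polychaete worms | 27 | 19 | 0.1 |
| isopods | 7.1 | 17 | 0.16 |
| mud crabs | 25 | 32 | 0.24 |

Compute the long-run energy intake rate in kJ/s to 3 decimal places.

0.740 kJ/s

R = Σλ_iE_i / (1 + Σλ_ih_i)
Numerator: 0.1×27 + 0.16×7.1 + 0.24×25 = 9.836
Denominator: 1 + 0.1×19 + 0.16×17 + 0.24×32 = 13.3
R = 9.836/13.3 = 0.7395 kJ/s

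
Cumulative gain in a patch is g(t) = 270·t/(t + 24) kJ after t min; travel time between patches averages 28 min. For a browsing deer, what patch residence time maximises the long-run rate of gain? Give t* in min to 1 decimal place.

25.9 min

Optimal t* satisfies g'(t*) = g(t*)/(T + t*).
g'(t) = 270·24/(t + 24)². Setting 270·24/(t+24)² = 270t/[(t+24)(28+t)] gives 24(28+t) = t(t+24), so t² = 24×28 = 672.
t* = √672 = 25.92 min.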